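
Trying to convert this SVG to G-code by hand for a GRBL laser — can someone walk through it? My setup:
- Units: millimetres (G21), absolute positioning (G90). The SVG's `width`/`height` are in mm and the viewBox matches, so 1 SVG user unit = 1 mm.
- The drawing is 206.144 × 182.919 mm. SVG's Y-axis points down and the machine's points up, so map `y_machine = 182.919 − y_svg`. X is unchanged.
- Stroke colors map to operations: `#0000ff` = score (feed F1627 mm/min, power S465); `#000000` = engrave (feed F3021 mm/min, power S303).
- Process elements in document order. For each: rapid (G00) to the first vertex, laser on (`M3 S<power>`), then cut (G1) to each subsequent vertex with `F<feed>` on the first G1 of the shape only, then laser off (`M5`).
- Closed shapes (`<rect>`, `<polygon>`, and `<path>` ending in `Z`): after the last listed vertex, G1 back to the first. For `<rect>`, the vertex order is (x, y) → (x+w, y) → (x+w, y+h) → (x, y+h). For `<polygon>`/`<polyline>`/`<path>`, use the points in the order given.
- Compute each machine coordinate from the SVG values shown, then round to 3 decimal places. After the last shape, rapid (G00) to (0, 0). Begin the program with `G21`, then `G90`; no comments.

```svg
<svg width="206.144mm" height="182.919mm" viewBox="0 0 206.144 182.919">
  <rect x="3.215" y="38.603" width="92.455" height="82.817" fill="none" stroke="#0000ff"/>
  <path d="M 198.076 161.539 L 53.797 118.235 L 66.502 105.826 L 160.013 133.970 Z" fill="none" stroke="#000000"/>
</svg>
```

G21
G90
G00 X3.215 Y144.316
M3 S465
G1 X95.670 Y144.316 F1627
G1 X95.670 Y61.499
G1 X3.215 Y61.499
G1 X3.215 Y144.316
M5
G00 X198.076 Y21.380
M3 S303
G1 X53.797 Y64.684 F3021
G1 X66.502 Y77.093
G1 X160.013 Y48.949
G1 X198.076 Y21.380
M5
G00 X0.000 Y0.000

viewBox `0 0 206.144 182.919` with mm width/height → 1 unit = 1 mm. Flip: y_m = 182.919 − y_svg.

**Shape 1** — `<rect>` rectangle, stroke `#0000ff` → score (S465, F1627). Machine vertices: (3.215,144.316) → (95.670,144.316) → (95.670,61.499) → (3.215,61.499) → (3.215,144.316). Closed: final G1 returns to the first vertex.

**Shape 2** — `<path>` closed polygon, stroke `#000000` → engrave (S303, F3021). Machine vertices: (198.076,21.380) → (53.797,64.684) → (66.502,77.093) → (160.013,48.949) → (198.076,21.380). Closed: final G1 returns to the first vertex.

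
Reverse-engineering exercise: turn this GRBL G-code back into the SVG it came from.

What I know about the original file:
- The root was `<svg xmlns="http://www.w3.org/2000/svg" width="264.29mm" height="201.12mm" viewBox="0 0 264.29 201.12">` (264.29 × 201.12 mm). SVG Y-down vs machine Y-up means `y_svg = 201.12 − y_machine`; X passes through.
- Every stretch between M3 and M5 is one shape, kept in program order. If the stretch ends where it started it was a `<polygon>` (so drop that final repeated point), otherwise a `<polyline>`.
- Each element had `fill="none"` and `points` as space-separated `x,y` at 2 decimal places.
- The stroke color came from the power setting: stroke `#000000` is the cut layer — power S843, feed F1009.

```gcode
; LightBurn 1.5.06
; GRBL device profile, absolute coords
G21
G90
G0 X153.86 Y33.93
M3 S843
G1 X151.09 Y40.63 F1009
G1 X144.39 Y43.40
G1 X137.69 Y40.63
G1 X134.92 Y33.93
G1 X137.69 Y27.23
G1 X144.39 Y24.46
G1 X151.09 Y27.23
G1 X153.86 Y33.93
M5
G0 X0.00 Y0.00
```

y_svg = 201.12 − y_m. Every run uses S843, so all elements get stroke `#000000` (cut).

[1] closed run; points: 153.86,167.19 151.09,160.49 144.39,157.72 137.69,160.49 134.92,167.19 137.69,173.89 144.39,176.66 151.09,173.89

<svg xmlns="http://www.w3.org/2000/svg" width="264.29mm" height="201.12mm" viewBox="0 0 264.29 201.12">
  <polygon points="153.86,167.19 151.09,160.49 144.39,157.72 137.69,160.49 134.92,167.19 137.69,173.89 144.39,176.66 151.09,173.89" fill="none" stroke="#000000"/>
</svg>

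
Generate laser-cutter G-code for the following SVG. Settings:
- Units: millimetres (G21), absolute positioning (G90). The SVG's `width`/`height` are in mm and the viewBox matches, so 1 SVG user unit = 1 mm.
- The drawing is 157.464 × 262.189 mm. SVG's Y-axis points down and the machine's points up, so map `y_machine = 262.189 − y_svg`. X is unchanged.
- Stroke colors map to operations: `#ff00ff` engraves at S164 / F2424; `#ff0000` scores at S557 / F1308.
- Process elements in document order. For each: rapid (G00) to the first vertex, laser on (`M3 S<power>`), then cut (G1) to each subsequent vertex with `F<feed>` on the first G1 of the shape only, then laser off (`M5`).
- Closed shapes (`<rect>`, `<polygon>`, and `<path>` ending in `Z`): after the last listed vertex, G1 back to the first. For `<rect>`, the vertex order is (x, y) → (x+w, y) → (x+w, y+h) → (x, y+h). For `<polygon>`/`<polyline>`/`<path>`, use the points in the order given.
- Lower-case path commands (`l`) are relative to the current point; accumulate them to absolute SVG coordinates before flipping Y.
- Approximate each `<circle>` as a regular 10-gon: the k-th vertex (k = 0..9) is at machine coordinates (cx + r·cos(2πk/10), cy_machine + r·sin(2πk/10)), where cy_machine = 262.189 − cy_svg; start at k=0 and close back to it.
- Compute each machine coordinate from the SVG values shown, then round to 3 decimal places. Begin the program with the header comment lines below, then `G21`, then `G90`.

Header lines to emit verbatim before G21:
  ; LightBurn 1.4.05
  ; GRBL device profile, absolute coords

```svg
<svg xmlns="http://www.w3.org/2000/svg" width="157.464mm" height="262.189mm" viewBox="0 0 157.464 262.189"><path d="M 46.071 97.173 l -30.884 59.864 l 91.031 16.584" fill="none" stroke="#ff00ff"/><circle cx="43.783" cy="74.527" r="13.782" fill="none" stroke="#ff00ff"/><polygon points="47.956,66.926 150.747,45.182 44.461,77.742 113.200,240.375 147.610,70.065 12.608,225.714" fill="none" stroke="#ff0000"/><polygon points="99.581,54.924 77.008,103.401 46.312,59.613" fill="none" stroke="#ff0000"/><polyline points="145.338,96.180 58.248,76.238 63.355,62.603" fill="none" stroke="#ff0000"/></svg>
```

; LightBurn 1.4.05
; GRBL device profile, absolute coords
G21
G90
G00 X46.071 Y165.016
M3 S164
G1 X15.187 Y105.152 F2424
G1 X106.218 Y88.568
M5
G00 X57.565 Y187.662
M3 S164
G1 X54.933 Y195.763 F2424
G1 X48.042 Y200.769
G1 X39.524 Y200.769
G1 X32.633 Y195.763
G1 X30.001 Y187.662
G1 X32.633 Y179.561
G1 X39.524 Y174.555
G1 X48.042 Y174.555
G1 X54.933 Y179.561
G1 X57.565 Y187.662
M5
G00 X47.956 Y195.263
M3 S557
G1 X150.747 Y217.007 F1308
G1 X44.461 Y184.447
G1 X113.200 Y21.814
G1 X147.610 Y192.124
G1 X12.608 Y36.475
G1 X47.956 Y195.263
M5
G00 X99.581 Y207.265
M3 S557
G1 X77.008 Y158.788 F1308
G1 X46.312 Y202.576
G1 X99.581 Y207.265
M5
G00 X145.338 Y166.009
M3 S557
G1 X58.248 Y185.951 F1308
G1 X63.355 Y199.586
M5

viewBox `0 0 157.464 262.189` with mm width/height → 1 unit = 1 mm. Flip: y_m = 262.189 − y_svg.

**Shape 1** — `<path>` open polyline, stroke `#ff00ff` → engrave (S164, F2424). Machine vertices: (46.071,165.016) → (15.187,105.152) → (106.218,88.568). Open path.

**Shape 2** — `<circle>` circle, stroke `#ff00ff` → engrave (S164, F2424). Machine vertices: (57.565,187.662) → (54.933,195.763) → (48.042,200.769) → (39.524,200.769) → (32.633,195.763) → (30.001,187.662) → (32.633,179.561) → (39.524,174.555) → (48.042,174.555) → (54.933,179.561) → (57.565,187.662). Closed: final G1 returns to the first vertex.

**Shape 3** — `<polygon>` closed polygon, stroke `#ff0000` → score (S557, F1308). Machine vertices: (47.956,195.263) → (150.747,217.007) → (44.461,184.447) → (113.200,21.814) → (147.610,192.124) → (12.608,36.475) → (47.956,195.263). Closed: final G1 returns to the first vertex.

**Shape 4** — `<polygon>` regular polygon, stroke `#ff0000` → score (S557, F1308). Machine vertices: (99.581,207.265) → (77.008,158.788) → (46.312,202.576) → (99.581,207.265). Closed: final G1 returns to the first vertex.

**Shape 5** — `<polyline>` open polyline, stroke `#ff0000` → score (S557, F1308). Machine vertices: (145.338,166.009) → (58.248,185.951) → (63.355,199.586). Open path.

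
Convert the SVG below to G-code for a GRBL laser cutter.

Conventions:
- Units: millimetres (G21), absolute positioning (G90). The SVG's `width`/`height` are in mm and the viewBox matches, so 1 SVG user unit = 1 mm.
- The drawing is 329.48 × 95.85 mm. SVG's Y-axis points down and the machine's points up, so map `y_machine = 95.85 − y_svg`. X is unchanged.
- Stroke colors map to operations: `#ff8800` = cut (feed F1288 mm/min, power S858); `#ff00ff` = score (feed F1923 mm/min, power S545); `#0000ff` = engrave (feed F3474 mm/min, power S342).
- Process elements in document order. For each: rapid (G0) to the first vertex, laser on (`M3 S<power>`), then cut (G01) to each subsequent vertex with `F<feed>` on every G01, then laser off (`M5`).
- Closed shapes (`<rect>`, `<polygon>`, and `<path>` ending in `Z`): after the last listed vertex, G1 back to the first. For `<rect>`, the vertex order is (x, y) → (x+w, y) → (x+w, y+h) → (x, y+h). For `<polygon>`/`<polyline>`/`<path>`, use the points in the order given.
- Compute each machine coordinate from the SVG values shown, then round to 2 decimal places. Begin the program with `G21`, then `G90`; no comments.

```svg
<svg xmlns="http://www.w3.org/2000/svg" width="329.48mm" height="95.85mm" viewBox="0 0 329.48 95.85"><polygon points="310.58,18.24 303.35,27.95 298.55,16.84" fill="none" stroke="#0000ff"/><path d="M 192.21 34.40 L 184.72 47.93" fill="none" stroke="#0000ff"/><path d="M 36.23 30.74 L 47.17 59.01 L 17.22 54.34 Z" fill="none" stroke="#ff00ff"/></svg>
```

G21
G90
G0 X310.58 Y77.61
M3 S342
G01 X303.35 Y67.90 F3474
G01 X298.55 Y79.01 F3474
G01 X310.58 Y77.61 F3474
M5
G0 X192.21 Y61.45
M3 S342
G01 X184.72 Y47.92 F3474
M5
G0 X36.23 Y65.11
M3 S545
G01 X47.17 Y36.84 F1923
G01 X17.22 Y41.51 F1923
G01 X36.23 Y65.11 F1923
M5

viewBox `0 0 329.48 95.85` with mm width/height → 1 unit = 1 mm. Flip: y_m = 95.85 − y_svg.

**Shape 1** — `<polygon>` regular polygon, stroke `#0000ff` → engrave (S342, F3474). Machine vertices: (310.58,77.61) → (303.35,67.90) → (298.55,79.01) → (310.58,77.61). Closed: final G1 returns to the first vertex.

**Shape 2** — `<path>` line segment, stroke `#0000ff` → engrave (S342, F3474). Machine vertices: (192.21,61.45) → (184.72,47.92). Open path.

**Shape 3** — `<path>` regular polygon, stroke `#ff00ff` → score (S545, F1923). Machine vertices: (36.23,65.11) → (47.17,36.84) → (17.22,41.51) → (36.23,65.11). Closed: final G1 returns to the first vertex.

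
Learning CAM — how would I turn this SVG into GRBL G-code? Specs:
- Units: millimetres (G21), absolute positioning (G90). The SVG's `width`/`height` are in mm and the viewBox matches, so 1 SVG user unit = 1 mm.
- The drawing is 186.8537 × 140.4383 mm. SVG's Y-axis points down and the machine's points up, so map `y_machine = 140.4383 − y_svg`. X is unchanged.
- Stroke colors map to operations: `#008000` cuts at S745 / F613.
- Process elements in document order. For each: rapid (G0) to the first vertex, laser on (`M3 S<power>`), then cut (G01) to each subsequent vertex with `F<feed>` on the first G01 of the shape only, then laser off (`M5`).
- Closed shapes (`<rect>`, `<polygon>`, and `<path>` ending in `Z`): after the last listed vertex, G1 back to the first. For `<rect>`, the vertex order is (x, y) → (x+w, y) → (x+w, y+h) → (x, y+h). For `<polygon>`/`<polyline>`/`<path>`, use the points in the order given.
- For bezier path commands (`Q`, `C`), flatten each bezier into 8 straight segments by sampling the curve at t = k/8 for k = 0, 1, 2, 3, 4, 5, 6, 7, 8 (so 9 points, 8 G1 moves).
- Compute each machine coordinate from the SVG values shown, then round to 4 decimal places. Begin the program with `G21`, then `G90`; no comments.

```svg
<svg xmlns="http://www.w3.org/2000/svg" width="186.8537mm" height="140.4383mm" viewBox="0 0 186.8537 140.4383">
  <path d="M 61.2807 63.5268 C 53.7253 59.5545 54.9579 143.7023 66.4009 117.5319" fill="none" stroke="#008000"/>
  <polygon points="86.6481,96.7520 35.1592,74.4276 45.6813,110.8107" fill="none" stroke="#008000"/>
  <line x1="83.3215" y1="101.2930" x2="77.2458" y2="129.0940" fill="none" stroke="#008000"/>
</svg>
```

G21
G90
G0 X61.2807 Y76.9115
M3 S745
G01 X58.8621 Y74.6581 F613
G01 X57.2841 Y66.4688
G01 X56.5633 Y54.6692
G01 X56.7164 Y41.5847
G01 X57.7600 Y29.5407
G01 X59.7109 Y20.8627
G01 X62.5856 Y17.8761
G01 X66.4009 Y22.9064
M5
G0 X86.6481 Y43.6863
M3 S745
G01 X35.1592 Y66.0107 F613
G01 X45.6813 Y29.6276
G01 X86.6481 Y43.6863
M5
G0 X83.3215 Y39.1453
M3 S745
G01 X77.2458 Y11.3443 F613
M5

Since the viewBox matches the mm dimensions, user units are millimetres directly. The only transform is the Y-flip y_m = 140.4383 − y_svg.

Shape 1 is a cubic bezier drawn with `<path>`. Its stroke #008000 means cut at S745, F613. After flipping Y the toolpath is (61.2807,76.9115) → (58.8621,74.6581) → (57.2841,66.4688) → (56.5633,54.6692) → (56.7164,41.5847) → (57.7600,29.5407) → (59.7109,20.8627) → (62.5856,17.8761) → (66.4009,22.9064).

Shape 2 is a closed polygon drawn with `<polygon>`. Its stroke #008000 means cut at S745, F613. After flipping Y the toolpath is (86.6481,43.6863) → (35.1592,66.0107) → (45.6813,29.6276) → (86.6481,43.6863), returning to the start.

Shape 3 is a line segment drawn with `<line>`. Its stroke #008000 means cut at S745, F613. After flipping Y the toolpath is (83.3215,39.1453) → (77.2458,11.3443).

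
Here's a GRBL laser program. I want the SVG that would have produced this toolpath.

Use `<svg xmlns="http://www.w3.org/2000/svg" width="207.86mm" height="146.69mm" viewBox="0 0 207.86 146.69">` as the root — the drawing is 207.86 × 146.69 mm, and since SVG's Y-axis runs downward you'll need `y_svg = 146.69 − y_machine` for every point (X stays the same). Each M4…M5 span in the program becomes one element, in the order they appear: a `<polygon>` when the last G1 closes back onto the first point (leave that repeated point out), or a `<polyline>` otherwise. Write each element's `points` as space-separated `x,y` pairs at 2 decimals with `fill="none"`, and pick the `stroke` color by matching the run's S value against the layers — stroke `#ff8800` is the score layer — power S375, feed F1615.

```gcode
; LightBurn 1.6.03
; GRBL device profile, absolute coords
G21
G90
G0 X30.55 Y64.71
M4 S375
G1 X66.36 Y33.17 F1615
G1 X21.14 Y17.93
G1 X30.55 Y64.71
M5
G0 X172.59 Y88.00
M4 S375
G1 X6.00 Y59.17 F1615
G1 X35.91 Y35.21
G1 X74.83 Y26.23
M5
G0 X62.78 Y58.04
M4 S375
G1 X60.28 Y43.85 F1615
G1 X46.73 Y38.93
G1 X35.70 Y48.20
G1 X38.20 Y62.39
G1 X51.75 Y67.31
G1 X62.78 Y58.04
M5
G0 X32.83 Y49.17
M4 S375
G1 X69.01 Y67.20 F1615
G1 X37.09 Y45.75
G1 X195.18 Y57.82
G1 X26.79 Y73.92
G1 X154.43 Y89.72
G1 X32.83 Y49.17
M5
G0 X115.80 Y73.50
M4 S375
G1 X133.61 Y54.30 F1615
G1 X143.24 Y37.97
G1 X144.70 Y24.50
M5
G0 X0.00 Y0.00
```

Each laser-on run becomes one SVG element. Flip Y back into SVG space with y_svg = 146.69 − y_machine. Every run uses S375, so all elements get stroke `#ff8800` (score).

Run 1: The run returns to its start, so emit a `<polygon>` with points (Y-flipped): 30.55,81.98 66.36,113.52 21.14,128.76.

Run 2: The run is open, so emit a `<polyline>` with points (Y-flipped): 172.59,58.69 6.00,87.52 35.91,111.48 74.83,120.46.

Run 3: The run returns to its start, so emit a `<polygon>` with points (Y-flipped): 62.78,88.65 60.28,102.84 46.73,107.76 35.70,98.49 38.20,84.30 51.75,79.38.

Run 4: The run returns to its start, so emit a `<polygon>` with points (Y-flipped): 32.83,97.52 69.01,79.49 37.09,100.94 195.18,88.87 26.79,72.77 154.43,56.97.

Run 5: The run is open, so emit a `<polyline>` with points (Y-flipped): 115.80,73.19 133.61,92.39 143.24,108.72 144.70,122.19.

<svg xmlns="http://www.w3.org/2000/svg" width="207.86mm" height="146.69mm" viewBox="0 0 207.86 146.69">
  <polygon points="30.55,81.98 66.36,113.52 21.14,128.76" fill="none" stroke="#ff8800"/>
  <polyline points="172.59,58.69 6.00,87.52 35.91,111.48 74.83,120.46" fill="none" stroke="#ff8800"/>
  <polygon points="62.78,88.65 60.28,102.84 46.73,107.76 35.70,98.49 38.20,84.30 51.75,79.38" fill="none" stroke="#ff8800"/>
  <polygon points="32.83,97.52 69.01,79.49 37.09,100.94 195.18,88.87 26.79,72.77 154.43,56.97" fill="none" stroke="#ff8800"/>
  <polyline points="115.80,73.19 133.61,92.39 143.24,108.72 144.70,122.19" fill="none" stroke="#ff8800"/>
</svg>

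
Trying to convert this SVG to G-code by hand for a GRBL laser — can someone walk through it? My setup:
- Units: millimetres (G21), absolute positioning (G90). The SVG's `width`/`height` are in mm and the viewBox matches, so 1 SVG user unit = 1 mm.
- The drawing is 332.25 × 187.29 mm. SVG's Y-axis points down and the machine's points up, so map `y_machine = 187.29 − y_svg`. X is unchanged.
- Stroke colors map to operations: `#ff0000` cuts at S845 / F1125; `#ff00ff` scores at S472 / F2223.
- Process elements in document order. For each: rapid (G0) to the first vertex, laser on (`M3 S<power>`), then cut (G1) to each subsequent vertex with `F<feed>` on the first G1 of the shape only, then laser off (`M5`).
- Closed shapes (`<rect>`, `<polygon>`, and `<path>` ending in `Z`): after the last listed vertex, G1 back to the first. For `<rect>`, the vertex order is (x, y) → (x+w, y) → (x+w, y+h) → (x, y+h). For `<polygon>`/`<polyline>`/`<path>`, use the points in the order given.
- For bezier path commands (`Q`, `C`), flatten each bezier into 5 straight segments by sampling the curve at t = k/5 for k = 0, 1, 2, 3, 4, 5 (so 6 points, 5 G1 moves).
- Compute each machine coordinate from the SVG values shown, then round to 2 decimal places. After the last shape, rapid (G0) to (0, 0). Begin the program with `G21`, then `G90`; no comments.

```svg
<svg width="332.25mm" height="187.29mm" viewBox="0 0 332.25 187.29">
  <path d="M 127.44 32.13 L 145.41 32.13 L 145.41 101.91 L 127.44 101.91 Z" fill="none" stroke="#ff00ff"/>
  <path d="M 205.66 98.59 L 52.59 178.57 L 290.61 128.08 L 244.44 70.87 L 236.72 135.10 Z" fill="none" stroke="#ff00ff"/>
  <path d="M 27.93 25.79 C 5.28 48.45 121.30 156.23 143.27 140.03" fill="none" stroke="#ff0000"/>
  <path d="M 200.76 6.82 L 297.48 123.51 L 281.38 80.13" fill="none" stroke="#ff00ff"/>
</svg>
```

G21
G90
G0 X127.44 Y155.16
M3 S472
G1 X145.41 Y155.16 F2223
G1 X145.41 Y85.38
G1 X127.44 Y85.38
G1 X127.44 Y155.16
M5
G0 X205.66 Y88.70
M3 S472
G1 X52.59 Y8.72 F2223
G1 X290.61 Y59.21
G1 X244.44 Y116.42
G1 X236.72 Y52.19
G1 X205.66 Y88.70
M5
G0 X27.93 Y161.50
M3 S845
G1 X29.12 Y139.36 F1125
G1 X52.42 Y106.83
G1 X86.66 Y73.95
G1 X120.66 Y50.74
G1 X143.27 Y47.26
M5
G0 X200.76 Y180.47
M3 S472
G1 X297.48 Y63.78 F2223
G1 X281.38 Y107.16
M5
G0 X0.00 Y0.00

1 u = 1 mm; y_m = 187.29 − y.

[1] `<path>` rectangle, #ff00ff→score S472 F2223: (127.44,155.16) → (145.41,155.16) → (145.41,85.38) → (127.44,85.38) → (127.44,155.16) (closed)

[2] `<path>` closed polygon, #ff00ff→score S472 F2223: (205.66,88.70) → (52.59,8.72) → (290.61,59.21) → (244.44,116.42) → (236.72,52.19) → (205.66,88.70) (closed)

[3] `<path>` cubic bezier, #ff0000→cut S845 F1125: (27.93,161.50) → (29.12,139.36) → (52.42,106.83) → (86.66,73.95) → (120.66,50.74) → (143.27,47.26)

[4] `<path>` open polyline, #ff00ff→score S472 F2223: (200.76,180.47) → (297.48,63.78) → (281.38,107.16)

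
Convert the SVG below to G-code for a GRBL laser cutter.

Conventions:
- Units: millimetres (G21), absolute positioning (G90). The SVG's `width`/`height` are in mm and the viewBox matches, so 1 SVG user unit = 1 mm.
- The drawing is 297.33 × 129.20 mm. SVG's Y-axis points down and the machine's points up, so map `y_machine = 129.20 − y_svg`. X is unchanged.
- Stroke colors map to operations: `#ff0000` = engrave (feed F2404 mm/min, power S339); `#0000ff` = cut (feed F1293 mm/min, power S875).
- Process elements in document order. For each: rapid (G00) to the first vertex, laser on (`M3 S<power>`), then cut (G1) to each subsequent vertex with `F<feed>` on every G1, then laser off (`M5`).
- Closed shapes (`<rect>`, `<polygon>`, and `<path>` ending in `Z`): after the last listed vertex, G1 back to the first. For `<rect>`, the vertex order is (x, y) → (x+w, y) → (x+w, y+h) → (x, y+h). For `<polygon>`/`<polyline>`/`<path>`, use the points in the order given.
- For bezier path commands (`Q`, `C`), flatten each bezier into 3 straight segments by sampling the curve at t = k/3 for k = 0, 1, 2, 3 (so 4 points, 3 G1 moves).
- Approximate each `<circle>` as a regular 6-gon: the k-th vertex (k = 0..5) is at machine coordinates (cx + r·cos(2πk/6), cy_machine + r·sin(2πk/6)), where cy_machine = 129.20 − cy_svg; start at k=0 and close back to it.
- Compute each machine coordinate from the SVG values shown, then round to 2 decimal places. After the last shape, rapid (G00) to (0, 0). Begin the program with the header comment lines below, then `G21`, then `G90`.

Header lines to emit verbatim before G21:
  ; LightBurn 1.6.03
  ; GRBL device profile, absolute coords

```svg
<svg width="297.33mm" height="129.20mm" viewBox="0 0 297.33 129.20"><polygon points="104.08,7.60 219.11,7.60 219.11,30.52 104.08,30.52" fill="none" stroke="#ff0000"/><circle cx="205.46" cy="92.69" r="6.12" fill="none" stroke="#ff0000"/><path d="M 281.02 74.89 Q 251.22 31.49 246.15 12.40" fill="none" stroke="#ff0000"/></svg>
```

Since the viewBox matches the mm dimensions, user units are millimetres directly. The only transform is the Y-flip y_m = 129.20 − y_svg.

Shape 1 is a rectangle drawn with `<polygon>`. Its stroke #ff0000 means engrave at S339, F2404. After flipping Y the toolpath is (104.08,121.60) → (219.11,121.60) → (219.11,98.68) → (104.08,98.68) → (104.08,121.60), returning to the start.

Shape 2 is a circle drawn with `<circle>`. Its stroke #ff0000 means engrave at S339, F2404. After flipping Y the toolpath is (211.58,36.51) → (208.52,41.81) → (202.40,41.81) → (199.34,36.51) → (202.40,31.21) → (208.52,31.21) → (211.58,36.51), returning to the start.

Shape 3 is a quadratic bezier drawn with `<path>`. Its stroke #ff0000 means engrave at S339, F2404. After flipping Y the toolpath is (281.02,54.31) → (263.90,80.54) → (252.28,101.37) → (246.15,116.80).

; LightBurn 1.6.03
; GRBL device profile, absolute coords
G21
G90
G00 X104.08 Y121.60
M3 S339
G1 X219.11 Y121.60 F2404
G1 X219.11 Y98.68 F2404
G1 X104.08 Y98.68 F2404
G1 X104.08 Y121.60 F2404
M5
G00 X211.58 Y36.51
M3 S339
G1 X208.52 Y41.81 F2404
G1 X202.40 Y41.81 F2404
G1 X199.34 Y36.51 F2404
G1 X202.40 Y31.21 F2404
G1 X208.52 Y31.21 F2404
G1 X211.58 Y36.51 F2404
M5
G00 X281.02 Y54.31
M3 S339
G1 X263.90 Y80.54 F2404
G1 X252.28 Y101.37 F2404
G1 X246.15 Y116.80 F2404
M5
G00 X0.00 Y0.00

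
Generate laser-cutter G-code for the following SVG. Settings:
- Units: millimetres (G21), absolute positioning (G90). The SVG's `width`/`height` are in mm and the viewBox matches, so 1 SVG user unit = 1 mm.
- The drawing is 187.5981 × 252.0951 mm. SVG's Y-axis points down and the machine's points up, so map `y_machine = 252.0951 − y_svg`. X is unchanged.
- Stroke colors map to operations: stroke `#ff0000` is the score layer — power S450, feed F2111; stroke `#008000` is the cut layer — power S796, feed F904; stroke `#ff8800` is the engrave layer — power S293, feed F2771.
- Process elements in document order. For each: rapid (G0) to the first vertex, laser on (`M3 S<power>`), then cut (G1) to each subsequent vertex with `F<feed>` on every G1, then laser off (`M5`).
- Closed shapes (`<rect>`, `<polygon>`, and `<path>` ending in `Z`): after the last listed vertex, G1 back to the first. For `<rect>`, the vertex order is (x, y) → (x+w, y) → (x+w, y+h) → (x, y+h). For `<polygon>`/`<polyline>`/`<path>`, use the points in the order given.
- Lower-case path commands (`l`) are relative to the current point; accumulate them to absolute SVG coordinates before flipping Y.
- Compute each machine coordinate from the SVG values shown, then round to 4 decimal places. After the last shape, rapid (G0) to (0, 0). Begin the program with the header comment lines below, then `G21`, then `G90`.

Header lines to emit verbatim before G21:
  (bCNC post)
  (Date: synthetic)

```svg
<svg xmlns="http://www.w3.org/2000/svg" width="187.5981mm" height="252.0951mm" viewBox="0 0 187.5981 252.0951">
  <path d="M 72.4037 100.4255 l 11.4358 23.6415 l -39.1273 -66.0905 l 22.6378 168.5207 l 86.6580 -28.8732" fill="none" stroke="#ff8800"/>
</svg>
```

viewBox `0 0 187.5981 252.0951` with mm width/height → 1 unit = 1 mm. Flip: y_m = 252.0951 − y_svg.

**Shape 1** — `<path>` open polyline, stroke `#ff8800` → engrave (S293, F2771). Machine vertices: (72.4037,151.6696) → (83.8395,128.0281) → (44.7122,194.1186) → (67.3500,25.5979) → (154.0080,54.4711). Open path.

(bCNC post)
(Date: synthetic)
G21
G90
G0 X72.4037 Y151.6696
M3 S293
G1 X83.8395 Y128.0281 F2771
G1 X44.7122 Y194.1186 F2771
G1 X67.3500 Y25.5979 F2771
G1 X154.0080 Y54.4711 F2771
M5
G0 X0.0000 Y0.0000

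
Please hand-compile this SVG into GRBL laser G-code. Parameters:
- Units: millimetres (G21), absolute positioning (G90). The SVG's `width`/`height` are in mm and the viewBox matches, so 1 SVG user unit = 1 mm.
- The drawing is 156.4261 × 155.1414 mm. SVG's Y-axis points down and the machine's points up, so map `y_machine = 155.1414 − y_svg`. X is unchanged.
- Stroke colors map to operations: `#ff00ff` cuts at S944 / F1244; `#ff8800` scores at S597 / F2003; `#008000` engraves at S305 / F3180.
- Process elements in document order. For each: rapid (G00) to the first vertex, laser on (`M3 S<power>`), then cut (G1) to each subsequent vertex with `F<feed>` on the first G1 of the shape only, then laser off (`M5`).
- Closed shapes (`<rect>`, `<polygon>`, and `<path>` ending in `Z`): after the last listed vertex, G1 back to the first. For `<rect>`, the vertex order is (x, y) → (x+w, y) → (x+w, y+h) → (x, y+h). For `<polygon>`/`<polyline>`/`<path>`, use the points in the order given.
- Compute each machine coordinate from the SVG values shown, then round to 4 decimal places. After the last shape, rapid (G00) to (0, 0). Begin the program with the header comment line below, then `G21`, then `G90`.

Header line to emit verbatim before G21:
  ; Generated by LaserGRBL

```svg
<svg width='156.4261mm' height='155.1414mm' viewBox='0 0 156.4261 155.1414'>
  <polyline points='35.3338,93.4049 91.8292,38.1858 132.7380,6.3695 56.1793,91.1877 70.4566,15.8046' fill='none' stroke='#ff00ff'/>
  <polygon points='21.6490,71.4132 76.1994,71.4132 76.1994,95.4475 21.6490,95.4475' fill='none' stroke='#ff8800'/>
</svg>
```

; Generated by LaserGRBL
G21
G90
G00 X35.3338 Y61.7365
M3 S944
G1 X91.8292 Y116.9556 F1244
G1 X132.7380 Y148.7719
G1 X56.1793 Y63.9537
G1 X70.4566 Y139.3368
M5
G00 X21.6490 Y83.7282
M3 S597
G1 X76.1994 Y83.7282 F2003
G1 X76.1994 Y59.6939
G1 X21.6490 Y59.6939
G1 X21.6490 Y83.7282
M5
G00 X0.0000 Y0.0000

1 u = 1 mm; y_m = 155.1414 − y.

[1] `<polyline>` open polyline, #ff00ff→cut S944 F1244: (35.3338,61.7365) → (91.8292,116.9556) → (132.7380,148.7719) → (56.1793,63.9537) → (70.4566,139.3368)

[2] `<polygon>` rectangle, #ff8800→score S597 F2003: (21.6490,83.7282) → (76.1994,83.7282) → (76.1994,59.6939) → (21.6490,59.6939) → (21.6490,83.7282) (closed)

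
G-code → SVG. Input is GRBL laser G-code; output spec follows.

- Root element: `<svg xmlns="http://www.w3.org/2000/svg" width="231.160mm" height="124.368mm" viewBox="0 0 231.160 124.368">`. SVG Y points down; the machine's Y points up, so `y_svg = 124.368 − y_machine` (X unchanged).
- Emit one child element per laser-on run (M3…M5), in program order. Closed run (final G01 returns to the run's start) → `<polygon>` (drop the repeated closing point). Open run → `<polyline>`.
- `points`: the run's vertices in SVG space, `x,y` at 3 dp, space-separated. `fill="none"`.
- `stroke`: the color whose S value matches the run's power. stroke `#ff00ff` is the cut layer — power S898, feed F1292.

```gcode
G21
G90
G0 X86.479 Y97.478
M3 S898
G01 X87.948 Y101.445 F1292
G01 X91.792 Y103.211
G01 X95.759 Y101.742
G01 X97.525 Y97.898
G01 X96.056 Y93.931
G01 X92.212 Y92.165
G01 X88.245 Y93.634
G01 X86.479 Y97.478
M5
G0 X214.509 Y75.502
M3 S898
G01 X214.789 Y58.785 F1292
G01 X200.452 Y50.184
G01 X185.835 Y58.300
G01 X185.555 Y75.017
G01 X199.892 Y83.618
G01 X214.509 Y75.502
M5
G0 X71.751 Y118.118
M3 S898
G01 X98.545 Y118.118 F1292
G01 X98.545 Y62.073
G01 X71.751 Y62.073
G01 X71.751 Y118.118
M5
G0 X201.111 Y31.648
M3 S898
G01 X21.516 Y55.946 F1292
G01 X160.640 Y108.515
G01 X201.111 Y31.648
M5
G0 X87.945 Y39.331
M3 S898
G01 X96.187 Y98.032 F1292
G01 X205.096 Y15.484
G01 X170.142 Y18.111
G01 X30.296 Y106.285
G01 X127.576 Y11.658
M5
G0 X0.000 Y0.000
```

Each laser-on run becomes one SVG element. Flip Y back into SVG space with y_svg = 124.368 − y_machine. Every run uses S898, so all elements get stroke `#ff00ff` (cut).

Run 1: The run returns to its start, so emit a `<polygon>` with points (Y-flipped): 86.479,26.890 87.948,22.923 91.792,21.157 95.759,22.626 97.525,26.470 96.056,30.437 92.212,32.203 88.245,30.734.

Run 2: The run returns to its start, so emit a `<polygon>` with points (Y-flipped): 214.509,48.866 214.789,65.583 200.452,74.184 185.835,66.068 185.555,49.351 199.892,40.750.

Run 3: The run returns to its start, so emit a `<polygon>` with points (Y-flipped): 71.751,6.250 98.545,6.250 98.545,62.295 71.751,62.295.

Run 4: The run returns to its start, so emit a `<polygon>` with points (Y-flipped): 201.111,92.720 21.516,68.422 160.640,15.853.

Run 5: The run is open, so emit a `<polyline>` with points (Y-flipped): 87.945,85.037 96.187,26.336 205.096,108.884 170.142,106.257 30.296,18.083 127.576,112.710.

<svg xmlns="http://www.w3.org/2000/svg" width="231.160mm" height="124.368mm" viewBox="0 0 231.160 124.368">
  <polygon points="86.479,26.890 87.948,22.923 91.792,21.157 95.759,22.626 97.525,26.470 96.056,30.437 92.212,32.203 88.245,30.734" fill="none" stroke="#ff00ff"/>
  <polygon points="214.509,48.866 214.789,65.583 200.452,74.184 185.835,66.068 185.555,49.351 199.892,40.750" fill="none" stroke="#ff00ff"/>
  <polygon points="71.751,6.250 98.545,6.250 98.545,62.295 71.751,62.295" fill="none" stroke="#ff00ff"/>
  <polygon points="201.111,92.720 21.516,68.422 160.640,15.853" fill="none" stroke="#ff00ff"/>
  <polyline points="87.945,85.037 96.187,26.336 205.096,108.884 170.142,106.257 30.296,18.083 127.576,112.710" fill="none" stroke="#ff00ff"/>
</svg>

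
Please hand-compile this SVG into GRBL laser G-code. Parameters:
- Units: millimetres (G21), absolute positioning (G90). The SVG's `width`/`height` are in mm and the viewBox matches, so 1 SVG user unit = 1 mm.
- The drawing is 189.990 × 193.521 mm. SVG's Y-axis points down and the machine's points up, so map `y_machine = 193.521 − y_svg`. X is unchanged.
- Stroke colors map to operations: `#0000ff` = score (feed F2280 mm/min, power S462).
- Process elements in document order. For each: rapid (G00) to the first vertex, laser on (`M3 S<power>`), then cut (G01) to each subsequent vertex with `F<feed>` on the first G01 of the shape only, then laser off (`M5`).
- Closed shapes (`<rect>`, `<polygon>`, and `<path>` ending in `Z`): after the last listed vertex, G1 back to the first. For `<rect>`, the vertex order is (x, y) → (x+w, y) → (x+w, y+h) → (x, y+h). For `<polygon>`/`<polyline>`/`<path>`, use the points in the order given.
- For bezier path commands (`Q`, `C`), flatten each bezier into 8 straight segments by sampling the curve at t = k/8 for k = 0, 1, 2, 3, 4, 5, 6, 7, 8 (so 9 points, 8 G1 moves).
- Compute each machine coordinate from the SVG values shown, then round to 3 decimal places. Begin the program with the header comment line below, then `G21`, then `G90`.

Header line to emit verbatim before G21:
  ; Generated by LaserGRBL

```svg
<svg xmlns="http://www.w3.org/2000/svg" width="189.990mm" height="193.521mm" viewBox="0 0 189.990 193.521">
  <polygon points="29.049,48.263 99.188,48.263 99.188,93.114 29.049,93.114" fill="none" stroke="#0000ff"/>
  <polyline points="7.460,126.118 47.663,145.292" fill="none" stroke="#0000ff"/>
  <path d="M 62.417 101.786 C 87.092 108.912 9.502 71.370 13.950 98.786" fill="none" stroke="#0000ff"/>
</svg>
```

viewBox `0 0 189.990 193.521` with mm width/height → 1 unit = 1 mm. Flip: y_m = 193.521 − y_svg.

**Shape 1** — `<polygon>` rectangle, stroke `#0000ff` → score (S462, F2280). Machine vertices: (29.049,145.258) → (99.188,145.258) → (99.188,100.407) → (29.049,100.407) → (29.049,145.258). Closed: final G1 returns to the first vertex.

**Shape 2** — `<polyline>` line segment, stroke `#0000ff` → score (S462, F2280). Machine vertices: (7.460,67.403) → (47.663,48.229). Open path.

**Shape 3** — `<path>` cubic bezier, stroke `#0000ff` → score (S462, F2280). Control points (SVG): P0=(62.417,101.786), P1=(87.092,108.912), P2=(9.502,71.370), P3=(13.950,98.786); sampled at t=k/8. Machine vertices: (62.417,91.735) → (67.236,90.942) → (64.628,93.053) → (56.752,96.782) → (45.769,100.844) → (33.837,103.955) → (23.116,104.830) → (15.768,102.185) → (13.950,94.735). Open path.

; Generated by LaserGRBL
G21
G90
G00 X29.049 Y145.258
M3 S462
G01 X99.188 Y145.258 F2280
G01 X99.188 Y100.407
G01 X29.049 Y100.407
G01 X29.049 Y145.258
M5
G00 X7.460 Y67.403
M3 S462
G01 X47.663 Y48.229 F2280
M5
G00 X62.417 Y91.735
M3 S462
G01 X67.236 Y90.942 F2280
G01 X64.628 Y93.053
G01 X56.752 Y96.782
G01 X45.769 Y100.844
G01 X33.837 Y103.955
G01 X23.116 Y104.830
G01 X15.768 Y102.185
G01 X13.950 Y94.735
M5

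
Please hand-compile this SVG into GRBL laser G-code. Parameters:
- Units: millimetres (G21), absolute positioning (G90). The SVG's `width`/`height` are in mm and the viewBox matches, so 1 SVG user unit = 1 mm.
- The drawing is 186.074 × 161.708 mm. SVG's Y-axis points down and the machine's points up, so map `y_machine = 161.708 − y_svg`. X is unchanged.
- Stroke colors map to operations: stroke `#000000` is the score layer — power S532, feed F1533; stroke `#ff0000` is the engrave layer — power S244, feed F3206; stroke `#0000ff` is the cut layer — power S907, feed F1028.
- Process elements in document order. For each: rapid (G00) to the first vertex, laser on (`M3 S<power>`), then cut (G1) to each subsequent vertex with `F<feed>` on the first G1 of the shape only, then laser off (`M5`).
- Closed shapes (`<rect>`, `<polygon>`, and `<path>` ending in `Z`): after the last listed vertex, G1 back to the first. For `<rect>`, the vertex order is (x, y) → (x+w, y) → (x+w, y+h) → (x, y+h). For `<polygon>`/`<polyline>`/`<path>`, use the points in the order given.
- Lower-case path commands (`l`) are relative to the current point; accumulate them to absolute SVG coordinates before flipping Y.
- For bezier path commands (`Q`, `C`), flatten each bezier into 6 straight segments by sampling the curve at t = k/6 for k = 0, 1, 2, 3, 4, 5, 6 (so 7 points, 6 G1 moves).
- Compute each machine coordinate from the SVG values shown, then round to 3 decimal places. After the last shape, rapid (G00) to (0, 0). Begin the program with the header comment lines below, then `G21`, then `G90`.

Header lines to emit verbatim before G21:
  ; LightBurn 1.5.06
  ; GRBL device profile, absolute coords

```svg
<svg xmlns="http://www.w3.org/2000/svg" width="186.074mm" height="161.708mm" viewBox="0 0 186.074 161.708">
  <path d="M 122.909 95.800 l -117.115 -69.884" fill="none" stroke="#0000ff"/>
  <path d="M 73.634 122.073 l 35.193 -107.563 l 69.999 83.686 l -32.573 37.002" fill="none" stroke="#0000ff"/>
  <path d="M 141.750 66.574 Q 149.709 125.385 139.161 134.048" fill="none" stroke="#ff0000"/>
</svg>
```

; LightBurn 1.5.06
; GRBL device profile, absolute coords
G21
G90
G00 X122.909 Y65.908
M3 S907
G1 X5.794 Y135.792 F1028
M5
G00 X73.634 Y39.635
M3 S907
G1 X108.827 Y147.198 F1028
G1 X178.826 Y63.512
G1 X146.253 Y26.510
M5
G00 X141.750 Y95.134
M3 S244
G1 X143.889 Y76.923 F3206
G1 X145.000 Y61.499
G1 X145.082 Y48.860
G1 X144.137 Y39.007
G1 X142.163 Y31.941
G1 X139.161 Y27.660
M5
G00 X0.000 Y0.000

viewBox `0 0 186.074 161.708` with mm width/height → 1 unit = 1 mm. Flip: y_m = 161.708 − y_svg.

**Shape 1** — `<path>` line segment, stroke `#0000ff` → cut (S907, F1028). Machine vertices: (122.909,65.908) → (5.794,135.792). Open path.

**Shape 2** — `<path>` open polyline, stroke `#0000ff` → cut (S907, F1028). Machine vertices: (73.634,39.635) → (108.827,147.198) → (178.826,63.512) → (146.253,26.510). Open path.

**Shape 3** — `<path>` quadratic bezier, stroke `#ff0000` → engrave (S244, F3206). Control points (SVG): P0=(141.750,66.574), P1=(149.709,125.385), P2=(139.161,134.048); sampled at t=k/6. Machine vertices: (141.750,95.134) → (143.889,76.923) → (145.000,61.499) → (145.082,48.860) → (144.137,39.007) → (142.163,31.941) → (139.161,27.660). Open path.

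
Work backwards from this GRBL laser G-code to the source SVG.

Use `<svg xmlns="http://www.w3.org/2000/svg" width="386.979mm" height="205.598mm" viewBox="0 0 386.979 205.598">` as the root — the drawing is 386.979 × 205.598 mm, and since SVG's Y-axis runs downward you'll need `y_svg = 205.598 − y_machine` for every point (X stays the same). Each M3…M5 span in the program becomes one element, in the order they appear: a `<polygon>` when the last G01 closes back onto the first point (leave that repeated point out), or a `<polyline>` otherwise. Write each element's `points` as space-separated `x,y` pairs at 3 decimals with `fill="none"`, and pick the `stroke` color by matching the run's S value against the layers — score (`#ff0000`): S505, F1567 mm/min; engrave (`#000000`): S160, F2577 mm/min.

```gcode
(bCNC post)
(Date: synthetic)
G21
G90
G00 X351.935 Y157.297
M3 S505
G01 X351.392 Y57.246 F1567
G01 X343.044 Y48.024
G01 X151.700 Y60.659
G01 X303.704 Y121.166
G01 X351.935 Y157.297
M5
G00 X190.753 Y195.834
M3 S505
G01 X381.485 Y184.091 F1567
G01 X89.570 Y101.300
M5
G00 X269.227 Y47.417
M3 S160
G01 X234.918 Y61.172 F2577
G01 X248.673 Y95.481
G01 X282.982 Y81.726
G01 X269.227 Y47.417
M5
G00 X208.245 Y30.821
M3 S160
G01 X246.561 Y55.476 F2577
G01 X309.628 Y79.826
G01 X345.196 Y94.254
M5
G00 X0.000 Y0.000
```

<svg xmlns="http://www.w3.org/2000/svg" width="386.979mm" height="205.598mm" viewBox="0 0 386.979 205.598">
  <polygon points="351.935,48.301 351.392,148.352 343.044,157.574 151.700,144.939 303.704,84.432" fill="none" stroke="#ff0000"/>
  <polyline points="190.753,9.764 381.485,21.507 89.570,104.298" fill="none" stroke="#ff0000"/>
  <polygon points="269.227,158.181 234.918,144.426 248.673,110.117 282.982,123.872" fill="none" stroke="#000000"/>
  <polyline points="208.245,174.777 246.561,150.122 309.628,125.772 345.196,111.344" fill="none" stroke="#000000"/>
</svg>

Machine Y-up, SVG Y-down with viewBox height 205.598, so y_svg = 205.598 − y_machine; X carries over.

Run 1: S505 ⇒ score layer `#ff0000`. The run returns to its start, so emit a `<polygon>` with points (Y-flipped): 351.935,48.301 351.392,148.352 343.044,157.574 151.700,144.939 303.704,84.432.

Run 2: S505 ⇒ score layer `#ff0000`. The run is open, so emit a `<polyline>` with points (Y-flipped): 190.753,9.764 381.485,21.507 89.570,104.298.

Run 3: the run's S160 means `#000000` (engrave). The run returns to its start, so emit a `<polygon>` with points (Y-flipped): 269.227,158.181 234.918,144.426 248.673,110.117 282.982,123.872.

Run 4: S160 ⇒ engrave layer `#000000`. The run is open, so emit a `<polyline>` with points (Y-flipped): 208.245,174.777 246.561,150.122 309.628,125.772 345.196,111.344.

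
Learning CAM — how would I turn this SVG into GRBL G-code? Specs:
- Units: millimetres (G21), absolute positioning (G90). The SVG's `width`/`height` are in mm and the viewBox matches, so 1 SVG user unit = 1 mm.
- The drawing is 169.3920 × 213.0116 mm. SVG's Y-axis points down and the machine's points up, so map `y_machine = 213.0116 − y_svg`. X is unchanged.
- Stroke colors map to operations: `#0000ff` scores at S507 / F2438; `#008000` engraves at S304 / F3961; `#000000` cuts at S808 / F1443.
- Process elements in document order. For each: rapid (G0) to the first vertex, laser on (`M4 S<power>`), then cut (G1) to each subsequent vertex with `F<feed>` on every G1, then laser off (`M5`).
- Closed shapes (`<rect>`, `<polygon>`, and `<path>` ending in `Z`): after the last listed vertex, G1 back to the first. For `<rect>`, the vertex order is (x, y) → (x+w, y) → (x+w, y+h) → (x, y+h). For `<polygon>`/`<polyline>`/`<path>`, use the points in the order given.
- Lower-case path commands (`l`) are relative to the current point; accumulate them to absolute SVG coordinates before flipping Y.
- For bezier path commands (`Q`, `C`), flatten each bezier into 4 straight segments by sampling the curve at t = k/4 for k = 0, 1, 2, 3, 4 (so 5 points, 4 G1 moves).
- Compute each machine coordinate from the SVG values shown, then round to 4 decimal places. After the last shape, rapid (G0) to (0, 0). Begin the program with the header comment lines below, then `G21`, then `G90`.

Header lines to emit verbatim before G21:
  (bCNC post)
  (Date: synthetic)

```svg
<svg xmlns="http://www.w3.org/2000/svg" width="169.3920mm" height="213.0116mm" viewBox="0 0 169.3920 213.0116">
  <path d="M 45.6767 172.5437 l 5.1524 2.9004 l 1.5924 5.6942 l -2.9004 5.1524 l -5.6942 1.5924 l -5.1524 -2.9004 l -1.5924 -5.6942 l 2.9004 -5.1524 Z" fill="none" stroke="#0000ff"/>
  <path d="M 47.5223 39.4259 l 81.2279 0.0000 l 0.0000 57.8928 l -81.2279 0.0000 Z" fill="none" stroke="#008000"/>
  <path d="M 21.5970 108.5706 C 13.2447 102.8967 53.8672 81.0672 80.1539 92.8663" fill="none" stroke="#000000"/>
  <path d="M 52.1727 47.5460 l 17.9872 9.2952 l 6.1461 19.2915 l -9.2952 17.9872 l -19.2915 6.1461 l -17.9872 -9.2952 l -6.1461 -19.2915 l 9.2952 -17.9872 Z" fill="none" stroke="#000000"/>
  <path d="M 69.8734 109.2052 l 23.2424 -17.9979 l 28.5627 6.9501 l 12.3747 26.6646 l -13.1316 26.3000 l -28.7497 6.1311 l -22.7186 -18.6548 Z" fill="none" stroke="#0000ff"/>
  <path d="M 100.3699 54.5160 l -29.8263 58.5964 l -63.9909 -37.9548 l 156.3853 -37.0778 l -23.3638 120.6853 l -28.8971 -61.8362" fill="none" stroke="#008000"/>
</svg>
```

viewBox `0 0 169.3920 213.0116` with mm width/height → 1 unit = 1 mm. Flip: y_m = 213.0116 − y_svg.

**Shape 1** — `<path>` regular polygon, stroke `#0000ff` → score (S507, F2438). Machine vertices: (45.6767,40.4679) → (50.8291,37.5675) → (52.4215,31.8733) → (49.5211,26.7209) → (43.8269,25.1285) → (38.6745,28.0289) → (37.0821,33.7231) → (39.9825,38.8755) → (45.6767,40.4679). Closed: final G1 returns to the first vertex.

**Shape 2** — `<path>` rectangle, stroke `#008000` → engrave (S304, F3961). Machine vertices: (47.5223,173.5857) → (128.7502,173.5857) → (128.7502,115.6929) → (47.5223,115.6929) → (47.5223,173.5857). Closed: final G1 returns to the first vertex.

**Shape 3** — `<path>` cubic bezier, stroke `#000000` → cut (S808, F1443). Control points (SVG): P0=(21.5970,108.5706), P1=(13.2447,102.8967), P2=(53.8672,81.0672), P3=(80.1539,92.8663); sampled at t=k/4. Machine vertices: (21.5970,104.4410) → (23.5263,110.9477) → (37.8858,118.8455) → (58.7401,123.4671) → (80.1539,120.1453). Open path.

**Shape 4** — `<path>` regular polygon, stroke `#000000` → cut (S808, F1443). Machine vertices: (52.1727,165.4656) → (70.1599,156.1704) → (76.3060,136.8789) → (67.0108,118.8917) → (47.7193,112.7456) → (29.7321,122.0408) → (23.5860,141.3323) → (32.8812,159.3195) → (52.1727,165.4656). Closed: final G1 returns to the first vertex.

**Shape 5** — `<path>` regular polygon, stroke `#0000ff` → score (S507, F2438). Machine vertices: (69.8734,103.8064) → (93.1158,121.8043) → (121.6785,114.8542) → (134.0532,88.1896) → (120.9216,61.8896) → (92.1719,55.7585) → (69.4533,74.4133) → (69.8734,103.8064). Closed: final G1 returns to the first vertex.

**Shape 6** — `<path>` open polyline, stroke `#008000` → engrave (S304, F3961). Machine vertices: (100.3699,158.4956) → (70.5436,99.8992) → (6.5527,137.8540) → (162.9380,174.9318) → (139.5742,54.2465) → (110.6771,116.0827). Open path.

(bCNC post)
(Date: synthetic)
G21
G90
G0 X45.6767 Y40.4679
M4 S507
G1 X50.8291 Y37.5675 F2438
G1 X52.4215 Y31.8733 F2438
G1 X49.5211 Y26.7209 F2438
G1 X43.8269 Y25.1285 F2438
G1 X38.6745 Y28.0289 F2438
G1 X37.0821 Y33.7231 F2438
G1 X39.9825 Y38.8755 F2438
G1 X45.6767 Y40.4679 F2438
M5
G0 X47.5223 Y173.5857
M4 S304
G1 X128.7502 Y173.5857 F3961
G1 X128.7502 Y115.6929 F3961
G1 X47.5223 Y115.6929 F3961
G1 X47.5223 Y173.5857 F3961
M5
G0 X21.5970 Y104.4410
M4 S808
G1 X23.5263 Y110.9477 F1443
G1 X37.8858 Y118.8455 F1443
G1 X58.7401 Y123.4671 F1443
G1 X80.1539 Y120.1453 F1443
M5
G0 X52.1727 Y165.4656
M4 S808
G1 X70.1599 Y156.1704 F1443
G1 X76.3060 Y136.8789 F1443
G1 X67.0108 Y118.8917 F1443
G1 X47.7193 Y112.7456 F1443
G1 X29.7321 Y122.0408 F1443
G1 X23.5860 Y141.3323 F1443
G1 X32.8812 Y159.3195 F1443
G1 X52.1727 Y165.4656 F1443
M5
G0 X69.8734 Y103.8064
M4 S507
G1 X93.1158 Y121.8043 F2438
G1 X121.6785 Y114.8542 F2438
G1 X134.0532 Y88.1896 F2438
G1 X120.9216 Y61.8896 F2438
G1 X92.1719 Y55.7585 F2438
G1 X69.4533 Y74.4133 F2438
G1 X69.8734 Y103.8064 F2438
M5
G0 X100.3699 Y158.4956
M4 S304
G1 X70.5436 Y99.8992 F3961
G1 X6.5527 Y137.8540 F3961
G1 X162.9380 Y174.9318 F3961
G1 X139.5742 Y54.2465 F3961
G1 X110.6771 Y116.0827 F3961
M5
G0 X0.0000 Y0.0000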